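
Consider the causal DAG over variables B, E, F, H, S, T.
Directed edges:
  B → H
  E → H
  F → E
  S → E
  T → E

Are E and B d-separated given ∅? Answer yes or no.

Bayes-Ball from E | ∅ reaches {F,H,S,T}.
B ∉ reach(E|∅) ⇒ E ⊥ B | ∅.

Yes — E ⊥ B | ∅.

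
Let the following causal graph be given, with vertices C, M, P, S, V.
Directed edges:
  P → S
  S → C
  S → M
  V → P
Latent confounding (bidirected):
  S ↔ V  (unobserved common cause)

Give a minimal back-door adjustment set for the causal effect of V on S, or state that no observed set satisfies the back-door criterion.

desc(V)\{V}={C,M,P,S}; candidates ⊆ {—}.
V↔S: latent back-door arc(s) into V.
size 0: {}; under {} V still reaches {C,M,S} ∋ S.
V↔S cannot be blocked by any observed set — no back-door set.

V→S: no observed back-door set.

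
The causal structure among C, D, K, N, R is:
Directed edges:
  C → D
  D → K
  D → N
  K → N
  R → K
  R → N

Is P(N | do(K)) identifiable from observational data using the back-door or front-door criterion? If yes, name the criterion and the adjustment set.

desc(K)\{K}={N}; candidates ⊆ {C,D,R}.
size 0: {}; under {} K still reaches {C,D,N,R} ∋ N.
size 1: {C}, {D}, {R}; under {C} K still reaches {D,N,R} ∋ N.
{D,R}: K⊥N given {D,R} in G with K→· removed — back-door holds.
P(N|do(K)) = Σ_{D,R} P(N|K,D,R)·P(D,R).

P(N|do(K)): backdoor, adjust for {D, R}.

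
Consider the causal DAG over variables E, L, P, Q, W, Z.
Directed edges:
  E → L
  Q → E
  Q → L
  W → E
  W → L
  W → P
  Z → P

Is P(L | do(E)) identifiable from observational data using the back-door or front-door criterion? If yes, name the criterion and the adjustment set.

P(L|do(E)): backdoor, adjust for {Q, W}.

desc(E)\{E}={L}; candidates ⊆ {P,Q,W,Z}.
size 0: {}; under {} E still reaches {L,P,Q,W} ∋ L.
size 1: {P}, {Q}, {W} …(+1); under {P} E still reaches {L,Q,W,Z} ∋ L.
{Q,W}: E⊥L given {Q,W} in G with E→· removed — back-door holds.
P(L|do(E)) = Σ_{Q,W} P(L|E,Q,W)·P(Q,W).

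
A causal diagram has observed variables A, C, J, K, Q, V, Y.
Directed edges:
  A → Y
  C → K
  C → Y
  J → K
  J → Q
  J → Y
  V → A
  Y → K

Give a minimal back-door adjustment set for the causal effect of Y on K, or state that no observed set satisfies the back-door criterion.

Y→K: minimal back-door set {C, J}.

desc(Y)\{Y}={K}; candidates ⊆ {A,C,J,Q,V}.
size 0: {}; under {} Y still reaches {A,C,J,K,Q,V} ∋ K.
size 1: {A}, {C}, {J} …(+2); under {A} Y still reaches {C,J,K,Q} ∋ K.
{C,J}: Y⊥K given {C,J} in G with Y→· removed — back-door holds.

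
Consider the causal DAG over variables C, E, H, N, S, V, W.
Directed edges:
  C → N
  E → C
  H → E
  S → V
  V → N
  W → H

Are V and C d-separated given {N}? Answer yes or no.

No — V and C are d-connected given {N}.

Bayes-Ball from V | {N} reaches {C,E,H,S,W}.
C ∈ reach(V|{N}) ⇒ V ⊥̸ C | {N}.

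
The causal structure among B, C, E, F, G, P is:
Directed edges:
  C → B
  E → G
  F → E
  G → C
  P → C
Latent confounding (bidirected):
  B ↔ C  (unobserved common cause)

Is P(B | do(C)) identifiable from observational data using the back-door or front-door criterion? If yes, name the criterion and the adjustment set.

desc(C)\{C}={B}; candidates ⊆ {E,F,G,P}.
C↔B: latent back-door arc(s) into C.
size 0: {}; under {} C still reaches {B,E,F,G,P} ∋ B.
size 1: {E}, {F}, {G} …(+1); under {E} C still reaches {B,G,P} ∋ B.
size 2: {E,F}, {E,G}, {E,P} …(+3); under {E,F} C still reaches {B,G,P} ∋ B.
C↔B cannot be blocked by any observed set — no back-door set.
No mediator lies on a directed C→…→B path.
Neither criterion identifies P(B|do(C)) in this graph.

P(B|do(C)): not identifiable (no BD/FD set).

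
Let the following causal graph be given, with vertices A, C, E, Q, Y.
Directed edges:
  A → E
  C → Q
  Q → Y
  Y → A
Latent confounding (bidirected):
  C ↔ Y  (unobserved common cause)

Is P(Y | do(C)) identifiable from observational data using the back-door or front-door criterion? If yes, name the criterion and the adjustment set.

P(Y|do(C)): frontdoor, adjust for {Q}.

desc(C)\{C}={A,E,Q,Y}; candidates ⊆ {—}.
C↔Y: latent back-door arc(s) into C.
size 0: {}; under {} C still reaches {A,E,Y} ∋ Y.
C↔Y cannot be blocked by any observed set — no back-door set.
{Q}: (i) intercepts every directed C→Y path; (ii) no back-door C→{Q}; (iii) {C} blocks every back-door {Q}→Y. Front-door holds.
P(Y|do(C)) = Σ_{Q} P(Q|C) Σ_{C'} P(Y|Q,C')P(C').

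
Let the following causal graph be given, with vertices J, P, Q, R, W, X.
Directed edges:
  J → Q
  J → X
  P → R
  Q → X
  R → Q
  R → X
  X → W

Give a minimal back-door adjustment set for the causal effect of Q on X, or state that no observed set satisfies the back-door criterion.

Q→X: minimal back-door set {J, R}.

desc(Q)\{Q}={W,X}; candidates ⊆ {J,P,R}.
size 0: {}; under {} Q still reaches {J,P,R,W,X} ∋ X.
size 1: {J}, {P}, {R}; under {J} Q still reaches {P,R,W,X} ∋ X.
{J,R}: Q⊥X given {J,R} in G with Q→· removed — back-door holds.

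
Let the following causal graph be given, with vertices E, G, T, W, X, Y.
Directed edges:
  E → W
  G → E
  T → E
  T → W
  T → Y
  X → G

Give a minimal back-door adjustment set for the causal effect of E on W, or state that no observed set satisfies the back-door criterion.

E→W: minimal back-door set {T}.

desc(E)\{E}={W}; candidates ⊆ {G,T,X,Y}.
size 0: {}; under {} E still reaches {G,T,W,X,Y} ∋ W.
{T}: E⊥W given {T} in G with E→· removed — back-door holds.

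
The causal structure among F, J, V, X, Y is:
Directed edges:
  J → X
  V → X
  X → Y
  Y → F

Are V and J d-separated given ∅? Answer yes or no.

Bayes-Ball from V | ∅ reaches {F,X,Y}.
J ∉ reach(V|∅) ⇒ V ⊥ J | ∅.

Yes — V ⊥ J | ∅.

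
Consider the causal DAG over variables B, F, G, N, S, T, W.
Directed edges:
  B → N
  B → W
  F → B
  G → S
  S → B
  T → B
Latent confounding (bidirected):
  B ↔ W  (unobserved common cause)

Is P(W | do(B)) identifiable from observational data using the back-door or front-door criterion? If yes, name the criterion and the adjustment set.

P(W|do(B)): not identifiable (no BD/FD set).

desc(B)\{B}={N,W}; candidates ⊆ {F,G,S,T}.
B↔W: latent back-door arc(s) into B.
size 0: {}; under {} B still reaches {F,G,S,T,W} ∋ W.
size 1: {F}, {G}, {S} …(+1); under {F} B still reaches {G,S,T,W} ∋ W.
size 2: {F,G}, {F,S}, {F,T} …(+3); under {F,G} B still reaches {S,T,W} ∋ W.
B↔W cannot be blocked by any observed set — no back-door set.
No mediator lies on a directed B→…→W path.
Neither criterion identifies P(W|do(B)) in this graph.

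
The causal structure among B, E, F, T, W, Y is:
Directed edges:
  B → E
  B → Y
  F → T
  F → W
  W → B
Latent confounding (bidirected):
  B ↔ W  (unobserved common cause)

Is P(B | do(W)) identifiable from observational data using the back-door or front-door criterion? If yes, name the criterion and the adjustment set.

desc(W)\{W}={B,E,Y}; candidates ⊆ {F,T}.
W↔B: latent back-door arc(s) into W.
size 0: {}; under {} W still reaches {B,E,F,T,Y} ∋ B.
size 1: {F}, {T}; under {F} W still reaches {B,E,Y} ∋ B.
size 2: {F,T}; under {F,T} W still reaches {B,E,Y} ∋ B.
W↔B cannot be blocked by any observed set — no back-door set.
No mediator lies on a directed W→…→B path.
Neither criterion identifies P(B|do(W)) in this graph.

P(B|do(W)): not identifiable (no BD/FD set).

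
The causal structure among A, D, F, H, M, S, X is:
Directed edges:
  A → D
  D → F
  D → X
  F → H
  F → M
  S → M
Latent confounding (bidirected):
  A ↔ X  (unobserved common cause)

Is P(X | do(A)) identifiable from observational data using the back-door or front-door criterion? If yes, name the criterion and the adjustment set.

desc(A)\{A}={D,F,H,M,X}; candidates ⊆ {S}.
A↔X: latent back-door arc(s) into A.
size 0: {}; under {} A still reaches {X} ∋ X.
size 1: {S}; under {S} A still reaches {X} ∋ X.
A↔X cannot be blocked by any observed set — no back-door set.
{D}: (i) intercepts every directed A→X path; (ii) no back-door A→{D}; (iii) {A} blocks every back-door {D}→X. Front-door holds.
P(X|do(A)) = Σ_{D} P(D|A) Σ_{A'} P(X|D,A')P(A').

P(X|do(A)): frontdoor, adjust for {D}.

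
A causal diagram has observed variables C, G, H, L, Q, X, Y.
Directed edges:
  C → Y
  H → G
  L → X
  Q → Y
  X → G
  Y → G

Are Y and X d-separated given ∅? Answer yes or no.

Bayes-Ball from Y | ∅ reaches {C,G,Q}.
X ∉ reach(Y|∅) ⇒ Y ⊥ X | ∅.

Yes — Y ⊥ X | ∅.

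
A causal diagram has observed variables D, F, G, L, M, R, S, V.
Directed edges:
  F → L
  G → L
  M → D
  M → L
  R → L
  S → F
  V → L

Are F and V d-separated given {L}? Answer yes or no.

No — F and V are d-connected given {L}.

Bayes-Ball from F | {L} reaches {D,G,M,R,S,V}.
V ∈ reach(F|{L}) ⇒ F ⊥̸ V | {L}.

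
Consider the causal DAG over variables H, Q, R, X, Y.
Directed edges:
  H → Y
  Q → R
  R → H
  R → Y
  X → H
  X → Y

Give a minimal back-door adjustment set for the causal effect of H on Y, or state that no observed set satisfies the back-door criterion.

desc(H)\{H}={Y}; candidates ⊆ {Q,R,X}.
size 0: {}; under {} H still reaches {Q,R,X,Y} ∋ Y.
size 1: {Q}, {R}, {X}; under {Q} H still reaches {R,X,Y} ∋ Y.
{R,X}: H⊥Y given {R,X} in G with H→· removed — back-door holds.

H→Y: minimal back-door set {R, X}.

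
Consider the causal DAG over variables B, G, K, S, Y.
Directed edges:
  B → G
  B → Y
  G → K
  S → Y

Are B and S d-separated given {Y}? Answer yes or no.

No — B and S are d-connected given {Y}.

Bayes-Ball from B | {Y} reaches {G,K,S}.
S ∈ reach(B|{Y}) ⇒ B ⊥̸ S | {Y}.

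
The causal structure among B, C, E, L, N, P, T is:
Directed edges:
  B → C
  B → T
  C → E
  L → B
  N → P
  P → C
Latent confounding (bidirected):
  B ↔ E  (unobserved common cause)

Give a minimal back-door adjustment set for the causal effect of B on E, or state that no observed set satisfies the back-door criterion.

B→E: no observed back-door set.

desc(B)\{B}={C,E,T}; candidates ⊆ {L,N,P}.
B↔E: latent back-door arc(s) into B.
size 0: {}; under {} B still reaches {E,L} ∋ E.
size 1: {L}, {N}, {P}; under {L} B still reaches {E} ∋ E.
size 2: {L,N}, {L,P}, {N,P}; under {L,N} B still reaches {E} ∋ E.
B↔E cannot be blocked by any observed set — no back-door set.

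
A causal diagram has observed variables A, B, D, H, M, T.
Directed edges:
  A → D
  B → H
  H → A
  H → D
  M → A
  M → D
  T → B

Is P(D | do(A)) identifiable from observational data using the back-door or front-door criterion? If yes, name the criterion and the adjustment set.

P(D|do(A)): backdoor, adjust for {H, M}.

desc(A)\{A}={D}; candidates ⊆ {B,H,M,T}.
size 0: {}; under {} A still reaches {B,D,H,M,T} ∋ D.
size 1: {B}, {H}, {M} …(+1); under {B} A still reaches {D,H,M} ∋ D.
{H,M}: A⊥D given {H,M} in G with A→· removed — back-door holds.
P(D|do(A)) = Σ_{H,M} P(D|A,H,M)·P(H,M).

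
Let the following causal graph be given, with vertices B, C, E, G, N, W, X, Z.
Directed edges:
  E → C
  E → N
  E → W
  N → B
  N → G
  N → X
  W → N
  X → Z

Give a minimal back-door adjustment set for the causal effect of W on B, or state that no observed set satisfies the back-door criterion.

W→B: minimal back-door set {E}.

desc(W)\{W}={B,G,N,X,Z}; candidates ⊆ {C,E}.
size 0: {}; under {} W still reaches {B,C,E,G,N,X,Z} ∋ B.
{E}: W⊥B given {E} in G with W→· removed — back-door holds.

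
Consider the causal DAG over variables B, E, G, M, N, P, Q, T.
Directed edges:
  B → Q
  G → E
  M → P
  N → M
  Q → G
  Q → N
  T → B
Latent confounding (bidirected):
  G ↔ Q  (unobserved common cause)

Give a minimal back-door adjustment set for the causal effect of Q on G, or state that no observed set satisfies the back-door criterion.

Q→G: no observed back-door set.

desc(Q)\{Q}={E,G,M,N,P}; candidates ⊆ {B,T}.
Q↔G: latent back-door arc(s) into Q.
size 0: {}; under {} Q still reaches {B,E,G,T} ∋ G.
size 1: {B}, {T}; under {B} Q still reaches {E,G} ∋ G.
size 2: {B,T}; under {B,T} Q still reaches {E,G} ∋ G.
Q↔G cannot be blocked by any observed set — no back-door set.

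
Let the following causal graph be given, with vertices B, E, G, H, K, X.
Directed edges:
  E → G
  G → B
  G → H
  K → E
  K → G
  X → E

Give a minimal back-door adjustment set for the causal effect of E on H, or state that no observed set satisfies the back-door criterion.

E→H: minimal back-door set {K}.

desc(E)\{E}={B,G,H}; candidates ⊆ {K,X}.
size 0: {}; under {} E still reaches {B,G,H,K,X} ∋ H.
{K}: E⊥H given {K} in G with E→· removed — back-door holds.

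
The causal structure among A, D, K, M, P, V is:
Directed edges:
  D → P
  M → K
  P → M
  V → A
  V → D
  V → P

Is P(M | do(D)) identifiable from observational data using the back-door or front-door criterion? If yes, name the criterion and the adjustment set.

desc(D)\{D}={K,M,P}; candidates ⊆ {A,V}.
size 0: {}; under {} D still reaches {A,K,M,P,V} ∋ M.
{V}: D⊥M given {V} in G with D→· removed — back-door holds.
P(M|do(D)) = Σ_{V} P(M|D,V)·P(V).

P(M|do(D)): backdoor, adjust for {V}.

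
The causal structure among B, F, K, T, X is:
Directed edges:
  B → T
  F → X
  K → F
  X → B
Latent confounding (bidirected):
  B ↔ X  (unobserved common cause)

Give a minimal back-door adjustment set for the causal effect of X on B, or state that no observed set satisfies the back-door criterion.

desc(X)\{X}={B,T}; candidates ⊆ {F,K}.
X↔B: latent back-door arc(s) into X.
size 0: {}; under {} X still reaches {B,F,K,T} ∋ B.
size 1: {F}, {K}; under {F} X still reaches {B,T} ∋ B.
size 2: {F,K}; under {F,K} X still reaches {B,T} ∋ B.
X↔B cannot be blocked by any observed set — no back-door set.

X→B: no observed back-door set.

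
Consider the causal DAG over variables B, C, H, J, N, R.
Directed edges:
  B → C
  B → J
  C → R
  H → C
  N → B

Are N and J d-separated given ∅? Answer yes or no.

No — N and J are d-connected given ∅.

Bayes-Ball from N | ∅ reaches {B,C,J,R}.
J ∈ reach(N|∅) ⇒ N ⊥̸ J | ∅.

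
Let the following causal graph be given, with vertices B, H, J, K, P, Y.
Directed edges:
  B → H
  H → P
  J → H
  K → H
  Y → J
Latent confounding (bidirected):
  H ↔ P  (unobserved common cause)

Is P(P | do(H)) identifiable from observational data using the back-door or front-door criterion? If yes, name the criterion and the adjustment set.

P(P|do(H)): not identifiable (no BD/FD set).

desc(H)\{H}={P}; candidates ⊆ {B,J,K,Y}.
H↔P: latent back-door arc(s) into H.
size 0: {}; under {} H still reaches {B,J,K,P,Y} ∋ P.
size 1: {B}, {J}, {K} …(+1); under {B} H still reaches {J,K,P,Y} ∋ P.
size 2: {B,J}, {B,K}, {B,Y} …(+3); under {B,J} H still reaches {K,P} ∋ P.
H↔P cannot be blocked by any observed set — no back-door set.
No mediator lies on a directed H→…→P path.
Neither criterion identifies P(P|do(H)) in this graph.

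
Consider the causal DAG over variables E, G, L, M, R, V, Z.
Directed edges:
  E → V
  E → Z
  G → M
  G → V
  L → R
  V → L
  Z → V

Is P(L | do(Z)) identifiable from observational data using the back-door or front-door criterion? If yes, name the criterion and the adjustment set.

P(L|do(Z)): backdoor, adjust for {E}.

desc(Z)\{Z}={L,R,V}; candidates ⊆ {E,G,M}.
size 0: {}; under {} Z still reaches {E,L,R,V} ∋ L.
{E}: Z⊥L given {E} in G with Z→· removed — back-door holds.
P(L|do(Z)) = Σ_{E} P(L|Z,E)·P(E).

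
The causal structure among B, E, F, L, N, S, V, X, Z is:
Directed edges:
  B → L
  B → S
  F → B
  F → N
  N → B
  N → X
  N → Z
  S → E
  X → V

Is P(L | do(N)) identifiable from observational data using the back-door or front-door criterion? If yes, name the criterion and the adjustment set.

desc(N)\{N}={B,E,L,S,V,X,Z}; candidates ⊆ {F}.
size 0: {}; under {} N still reaches {B,E,F,L,S} ∋ L.
{F}: N⊥L given {F} in G with N→· removed — back-door holds.
P(L|do(N)) = Σ_{F} P(L|N,F)·P(F).

P(L|do(N)): backdoor, adjust for {F}.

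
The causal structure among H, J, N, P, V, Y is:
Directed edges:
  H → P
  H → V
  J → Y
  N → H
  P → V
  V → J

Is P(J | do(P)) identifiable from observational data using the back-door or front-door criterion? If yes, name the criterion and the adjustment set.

desc(P)\{P}={J,V,Y}; candidates ⊆ {H,N}.
size 0: {}; under {} P still reaches {H,J,N,V,Y} ∋ J.
{H}: P⊥J given {H} in G with P→· removed — back-door holds.
P(J|do(P)) = Σ_{H} P(J|P,H)·P(H).

P(J|do(P)): backdoor, adjust for {H}.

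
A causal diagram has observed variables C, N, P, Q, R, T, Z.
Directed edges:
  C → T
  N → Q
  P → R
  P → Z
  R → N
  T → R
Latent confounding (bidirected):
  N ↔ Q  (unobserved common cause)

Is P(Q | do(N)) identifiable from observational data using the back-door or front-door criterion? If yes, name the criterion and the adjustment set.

desc(N)\{N}={Q}; candidates ⊆ {C,P,R,T,Z}.
N↔Q: latent back-door arc(s) into N.
size 0: {}; under {} N still reaches {C,P,Q,R,T,Z} ∋ Q.
size 1: {C}, {P}, {R} …(+2); under {C} N still reaches {P,Q,R,T,Z} ∋ Q.
size 2: {C,P}, {C,R}, {C,T} …(+7); under {C,P} N still reaches {Q,R,T} ∋ Q.
N↔Q cannot be blocked by any observed set — no back-door set.
No mediator lies on a directed N→…→Q path.
Neither criterion identifies P(Q|do(N)) in this graph.

P(Q|do(N)): not identifiable (no BD/FD set).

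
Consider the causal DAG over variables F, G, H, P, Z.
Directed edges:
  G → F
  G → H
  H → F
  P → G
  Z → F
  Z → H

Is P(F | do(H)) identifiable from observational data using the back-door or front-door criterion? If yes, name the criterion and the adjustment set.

P(F|do(H)): backdoor, adjust for {G, Z}.

desc(H)\{H}={F}; candidates ⊆ {G,P,Z}.
size 0: {}; under {} H still reaches {F,G,P,Z} ∋ F.
size 1: {G}, {P}, {Z}; under {G} H still reaches {F,Z} ∋ F.
{G,Z}: H⊥F given {G,Z} in G with H→· removed — back-door holds.
P(F|do(H)) = Σ_{G,Z} P(F|H,G,Z)·P(G,Z).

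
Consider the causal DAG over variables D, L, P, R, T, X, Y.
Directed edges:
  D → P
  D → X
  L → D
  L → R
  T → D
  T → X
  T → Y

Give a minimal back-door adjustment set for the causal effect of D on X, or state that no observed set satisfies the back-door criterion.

desc(D)\{D}={P,X}; candidates ⊆ {L,R,T,Y}.
size 0: {}; under {} D still reaches {L,R,T,X,Y} ∋ X.
{T}: D⊥X given {T} in G with D→· removed — back-door holds.

D→X: minimal back-door set {T}.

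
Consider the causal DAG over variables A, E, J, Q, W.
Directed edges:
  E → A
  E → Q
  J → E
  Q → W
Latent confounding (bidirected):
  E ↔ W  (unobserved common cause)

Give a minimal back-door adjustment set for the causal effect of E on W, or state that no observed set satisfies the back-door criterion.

desc(E)\{E}={A,Q,W}; candidates ⊆ {J}.
E↔W: latent back-door arc(s) into E.
size 0: {}; under {} E still reaches {J,W} ∋ W.
size 1: {J}; under {J} E still reaches {W} ∋ W.
E↔W cannot be blocked by any observed set — no back-door set.

E→W: no observed back-door set.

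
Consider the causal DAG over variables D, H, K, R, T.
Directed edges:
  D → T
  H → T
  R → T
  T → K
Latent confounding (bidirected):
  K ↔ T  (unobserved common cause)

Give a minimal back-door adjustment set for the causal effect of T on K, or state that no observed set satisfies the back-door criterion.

T→K: no observed back-door set.

desc(T)\{T}={K}; candidates ⊆ {D,H,R}.
T↔K: latent back-door arc(s) into T.
size 0: {}; under {} T still reaches {D,H,K,R} ∋ K.
size 1: {D}, {H}, {R}; under {D} T still reaches {H,K,R} ∋ K.
size 2: {D,H}, {D,R}, {H,R}; under {D,H} T still reaches {K,R} ∋ K.
T↔K cannot be blocked by any observed set — no back-door set.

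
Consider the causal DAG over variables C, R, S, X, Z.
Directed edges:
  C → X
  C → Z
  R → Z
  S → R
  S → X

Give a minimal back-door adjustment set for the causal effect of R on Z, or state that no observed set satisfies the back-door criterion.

R→Z: minimal back-door set ∅.

desc(R)\{R}={Z}; candidates ⊆ {C,S,X}.
∅: R⊥Z given ∅ in G with R→· removed — back-door holds.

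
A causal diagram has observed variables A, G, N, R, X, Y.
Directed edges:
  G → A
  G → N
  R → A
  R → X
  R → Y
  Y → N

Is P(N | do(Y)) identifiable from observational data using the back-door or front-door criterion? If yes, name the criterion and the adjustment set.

P(N|do(Y)): backdoor, adjust for ∅.

desc(Y)\{Y}={N}; candidates ⊆ {A,G,R,X}.
∅: Y⊥N given ∅ in G with Y→· removed — back-door holds.
P(N|do(Y)) = P(N|Y) — no adjustment needed.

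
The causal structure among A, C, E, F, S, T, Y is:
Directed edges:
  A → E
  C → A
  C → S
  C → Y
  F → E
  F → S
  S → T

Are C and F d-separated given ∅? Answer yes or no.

Bayes-Ball from C | ∅ reaches {A,E,S,T,Y}.
F ∉ reach(C|∅) ⇒ C ⊥ F | ∅.

Yes — C ⊥ F | ∅.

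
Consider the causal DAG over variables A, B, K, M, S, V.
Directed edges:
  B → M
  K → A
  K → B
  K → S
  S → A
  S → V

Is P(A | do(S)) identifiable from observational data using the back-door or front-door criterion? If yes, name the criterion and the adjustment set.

P(A|do(S)): backdoor, adjust for {K}.

desc(S)\{S}={A,V}; candidates ⊆ {B,K,M}.
size 0: {}; under {} S still reaches {A,B,K,M} ∋ A.
{K}: S⊥A given {K} in G with S→· removed — back-door holds.
P(A|do(S)) = Σ_{K} P(A|S,K)·P(K).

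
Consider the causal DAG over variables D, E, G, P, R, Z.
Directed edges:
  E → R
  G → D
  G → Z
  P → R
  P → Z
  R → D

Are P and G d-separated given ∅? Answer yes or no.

Yes — P ⊥ G | ∅.

Bayes-Ball from P | ∅ reaches {D,R,Z}.
G ∉ reach(P|∅) ⇒ P ⊥ G | ∅.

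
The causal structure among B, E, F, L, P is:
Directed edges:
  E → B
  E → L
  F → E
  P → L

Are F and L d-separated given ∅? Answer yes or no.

Bayes-Ball from F | ∅ reaches {B,E,L}.
L ∈ reach(F|∅) ⇒ F ⊥̸ L | ∅.

No — F and L are d-connected given ∅.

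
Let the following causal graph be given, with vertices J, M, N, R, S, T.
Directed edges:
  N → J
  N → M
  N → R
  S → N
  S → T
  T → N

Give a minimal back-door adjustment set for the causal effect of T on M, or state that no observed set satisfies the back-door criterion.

desc(T)\{T}={J,M,N,R}; candidates ⊆ {S}.
size 0: {}; under {} T still reaches {J,M,N,R,S} ∋ M.
{S}: T⊥M given {S} in G with T→· removed — back-door holds.

T→M: minimal back-door set {S}.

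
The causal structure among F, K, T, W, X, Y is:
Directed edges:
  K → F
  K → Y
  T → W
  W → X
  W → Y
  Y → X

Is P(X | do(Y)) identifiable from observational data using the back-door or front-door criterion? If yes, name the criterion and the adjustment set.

P(X|do(Y)): backdoor, adjust for {W}.

desc(Y)\{Y}={X}; candidates ⊆ {F,K,T,W}.
size 0: {}; under {} Y still reaches {F,K,T,W,X} ∋ X.
{W}: Y⊥X given {W} in G with Y→· removed — back-door holds.
P(X|do(Y)) = Σ_{W} P(X|Y,W)·P(W).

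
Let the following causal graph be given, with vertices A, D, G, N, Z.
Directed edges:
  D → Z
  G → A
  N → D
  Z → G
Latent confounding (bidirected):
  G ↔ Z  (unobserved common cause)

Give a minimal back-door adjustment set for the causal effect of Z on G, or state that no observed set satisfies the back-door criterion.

Z→G: no observed back-door set.

desc(Z)\{Z}={A,G}; candidates ⊆ {D,N}.
Z↔G: latent back-door arc(s) into Z.
size 0: {}; under {} Z still reaches {A,D,G,N} ∋ G.
size 1: {D}, {N}; under {D} Z still reaches {A,G} ∋ G.
size 2: {D,N}; under {D,N} Z still reaches {A,G} ∋ G.
Z↔G cannot be blocked by any observed set — no back-door set.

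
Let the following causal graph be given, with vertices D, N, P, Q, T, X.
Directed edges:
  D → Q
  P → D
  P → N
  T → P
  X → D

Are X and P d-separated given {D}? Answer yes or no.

No — X and P are d-connected given {D}.

Bayes-Ball from X | {D} reaches {N,P,T}.
P ∈ reach(X|{D}) ⇒ X ⊥̸ P | {D}.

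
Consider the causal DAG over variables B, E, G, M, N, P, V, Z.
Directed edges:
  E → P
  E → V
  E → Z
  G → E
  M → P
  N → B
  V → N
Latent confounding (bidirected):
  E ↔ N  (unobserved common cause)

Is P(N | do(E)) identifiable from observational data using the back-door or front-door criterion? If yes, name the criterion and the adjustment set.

P(N|do(E)): frontdoor, adjust for {V}.

desc(E)\{E}={B,N,P,V,Z}; candidates ⊆ {G,M}.
E↔N: latent back-door arc(s) into E.
size 0: {}; under {} E still reaches {B,G,N} ∋ N.
size 1: {G}, {M}; under {G} E still reaches {B,N} ∋ N.
size 2: {G,M}; under {G,M} E still reaches {B,N} ∋ N.
E↔N cannot be blocked by any observed set — no back-door set.
{V}: (i) intercepts every directed E→N path; (ii) no back-door E→{V}; (iii) {E} blocks every back-door {V}→N. Front-door holds.
P(N|do(E)) = Σ_{V} P(V|E) Σ_{E'} P(N|V,E')P(E').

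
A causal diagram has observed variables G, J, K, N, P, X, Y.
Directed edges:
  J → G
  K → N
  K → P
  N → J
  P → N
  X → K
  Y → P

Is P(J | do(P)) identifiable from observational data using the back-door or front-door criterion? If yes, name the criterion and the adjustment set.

desc(P)\{P}={G,J,N}; candidates ⊆ {K,X,Y}.
size 0: {}; under {} P still reaches {G,J,K,N,X,Y} ∋ J.
{K}: P⊥J given {K} in G with P→· removed — back-door holds.
P(J|do(P)) = Σ_{K} P(J|P,K)·P(K).

P(J|do(P)): backdoor, adjust for {K}.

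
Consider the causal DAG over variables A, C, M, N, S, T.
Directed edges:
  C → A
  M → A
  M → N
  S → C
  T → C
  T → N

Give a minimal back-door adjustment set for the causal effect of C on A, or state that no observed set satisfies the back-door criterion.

desc(C)\{C}={A}; candidates ⊆ {M,N,S,T}.
∅: C⊥A given ∅ in G with C→· removed — back-door holds.

C→A: minimal back-door set ∅.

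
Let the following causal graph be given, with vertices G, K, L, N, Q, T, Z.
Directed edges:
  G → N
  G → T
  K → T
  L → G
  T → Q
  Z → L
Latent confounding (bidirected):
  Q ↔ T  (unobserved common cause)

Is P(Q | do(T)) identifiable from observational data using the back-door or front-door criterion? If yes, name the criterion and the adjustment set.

desc(T)\{T}={Q}; candidates ⊆ {G,K,L,N,Z}.
T↔Q: latent back-door arc(s) into T.
size 0: {}; under {} T still reaches {G,K,L,N,Q,Z} ∋ Q.
size 1: {G}, {K}, {L} …(+2); under {G} T still reaches {K,Q} ∋ Q.
size 2: {G,K}, {G,L}, {G,N} …(+7); under {G,K} T still reaches {Q} ∋ Q.
T↔Q cannot be blocked by any observed set — no back-door set.
No mediator lies on a directed T→…→Q path.
Neither criterion identifies P(Q|do(T)) in this graph.

P(Q|do(T)): not identifiable (no BD/FD set).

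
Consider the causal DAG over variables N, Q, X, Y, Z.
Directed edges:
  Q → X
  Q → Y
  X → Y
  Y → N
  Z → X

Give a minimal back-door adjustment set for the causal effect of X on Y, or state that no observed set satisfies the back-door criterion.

X→Y: minimal back-door set {Q}.

desc(X)\{X}={N,Y}; candidates ⊆ {Q,Z}.
size 0: {}; under {} X still reaches {N,Q,Y,Z} ∋ Y.
{Q}: X⊥Y given {Q} in G with X→· removed — back-door holds.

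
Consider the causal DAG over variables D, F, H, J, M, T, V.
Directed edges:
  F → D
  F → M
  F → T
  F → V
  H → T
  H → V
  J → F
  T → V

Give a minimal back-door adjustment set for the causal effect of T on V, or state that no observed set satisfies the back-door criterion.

desc(T)\{T}={V}; candidates ⊆ {D,F,H,J,M}.
size 0: {}; under {} T still reaches {D,F,H,J,M,V} ∋ V.
size 1: {D}, {F}, {H} …(+2); under {D} T still reaches {F,H,J,M,V} ∋ V.
{F,H}: T⊥V given {F,H} in G with T→· removed — back-door holds.

T→V: minimal back-door set {F, H}.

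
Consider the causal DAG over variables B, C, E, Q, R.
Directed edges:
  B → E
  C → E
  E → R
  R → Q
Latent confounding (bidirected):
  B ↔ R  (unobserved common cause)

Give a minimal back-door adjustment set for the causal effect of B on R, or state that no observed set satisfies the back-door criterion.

desc(B)\{B}={E,Q,R}; candidates ⊆ {C}.
B↔R: latent back-door arc(s) into B.
size 0: {}; under {} B still reaches {Q,R} ∋ R.
size 1: {C}; under {C} B still reaches {Q,R} ∋ R.
B↔R cannot be blocked by any observed set — no back-door set.

B→R: no observed back-door set.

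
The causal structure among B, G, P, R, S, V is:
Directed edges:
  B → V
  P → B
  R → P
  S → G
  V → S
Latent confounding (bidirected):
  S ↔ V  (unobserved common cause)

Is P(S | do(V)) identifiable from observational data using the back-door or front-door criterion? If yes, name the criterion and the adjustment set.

P(S|do(V)): not identifiable (no BD/FD set).

desc(V)\{V}={G,S}; candidates ⊆ {B,P,R}.
V↔S: latent back-door arc(s) into V.
size 0: {}; under {} V still reaches {B,G,P,R,S} ∋ S.
size 1: {B}, {P}, {R}; under {B} V still reaches {G,S} ∋ S.
size 2: {B,P}, {B,R}, {P,R}; under {B,P} V still reaches {G,S} ∋ S.
V↔S cannot be blocked by any observed set — no back-door set.
No mediator lies on a directed V→…→S path.
Neither criterion identifies P(S|do(V)) in this graph.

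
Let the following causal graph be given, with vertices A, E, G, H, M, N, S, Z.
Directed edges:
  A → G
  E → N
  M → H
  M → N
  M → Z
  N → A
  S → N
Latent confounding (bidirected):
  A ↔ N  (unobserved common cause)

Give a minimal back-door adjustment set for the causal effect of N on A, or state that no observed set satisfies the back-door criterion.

desc(N)\{N}={A,G}; candidates ⊆ {E,H,M,S,Z}.
N↔A: latent back-door arc(s) into N.
size 0: {}; under {} N still reaches {A,E,G,H,M,S,Z} ∋ A.
size 1: {E}, {H}, {M} …(+2); under {E} N still reaches {A,G,H,M,S,Z} ∋ A.
size 2: {E,H}, {E,M}, {E,S} …(+7); under {E,H} N still reaches {A,G,M,S,Z} ∋ A.
N↔A cannot be blocked by any observed set — no back-door set.

N→A: no observed back-door set.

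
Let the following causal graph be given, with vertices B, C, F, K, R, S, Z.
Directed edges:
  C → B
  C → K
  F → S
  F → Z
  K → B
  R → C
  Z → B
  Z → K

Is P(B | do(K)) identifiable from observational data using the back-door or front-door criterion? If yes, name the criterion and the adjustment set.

desc(K)\{K}={B}; candidates ⊆ {C,F,R,S,Z}.
size 0: {}; under {} K still reaches {B,C,F,R,S,Z} ∋ B.
size 1: {C}, {F}, {R} …(+2); under {C} K still reaches {B,F,S,Z} ∋ B.
{C,Z}: K⊥B given {C,Z} in G with K→· removed — back-door holds.
P(B|do(K)) = Σ_{C,Z} P(B|K,C,Z)·P(C,Z).

P(B|do(K)): backdoor, adjust for {C, Z}.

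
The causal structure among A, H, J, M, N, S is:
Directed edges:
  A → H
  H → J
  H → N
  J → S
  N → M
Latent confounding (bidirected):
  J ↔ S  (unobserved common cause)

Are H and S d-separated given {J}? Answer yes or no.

Bayes-Ball from H | {J} reaches {A,M,N,S}.
S ∈ reach(H|{J}) ⇒ H ⊥̸ S | {J}.

No — H and S are d-connected given {J}.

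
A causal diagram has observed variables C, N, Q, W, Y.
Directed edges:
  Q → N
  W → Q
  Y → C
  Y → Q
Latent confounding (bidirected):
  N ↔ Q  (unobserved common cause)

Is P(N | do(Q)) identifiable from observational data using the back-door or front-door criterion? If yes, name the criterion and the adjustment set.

P(N|do(Q)): not identifiable (no BD/FD set).

desc(Q)\{Q}={N}; candidates ⊆ {C,W,Y}.
Q↔N: latent back-door arc(s) into Q.
size 0: {}; under {} Q still reaches {C,N,W,Y} ∋ N.
size 1: {C}, {W}, {Y}; under {C} Q still reaches {N,W,Y} ∋ N.
size 2: {C,W}, {C,Y}, {W,Y}; under {C,W} Q still reaches {N,Y} ∋ N.
Q↔N cannot be blocked by any observed set — no back-door set.
No mediator lies on a directed Q→…→N path.
Neither criterion identifies P(N|do(Q)) in this graph.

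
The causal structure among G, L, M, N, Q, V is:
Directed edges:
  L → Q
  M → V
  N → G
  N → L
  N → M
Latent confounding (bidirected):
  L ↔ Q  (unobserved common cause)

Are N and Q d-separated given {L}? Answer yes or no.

No — N and Q are d-connected given {L}.

Bayes-Ball from N | {L} reaches {G,M,Q,V}.
Q ∈ reach(N|{L}) ⇒ N ⊥̸ Q | {L}.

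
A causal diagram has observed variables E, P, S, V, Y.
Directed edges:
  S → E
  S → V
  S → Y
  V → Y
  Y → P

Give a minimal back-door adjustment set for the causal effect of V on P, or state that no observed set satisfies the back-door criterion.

V→P: minimal back-door set {S}.

desc(V)\{V}={P,Y}; candidates ⊆ {E,S}.
size 0: {}; under {} V still reaches {E,P,S,Y} ∋ P.
{S}: V⊥P given {S} in G with V→· removed — back-door holds.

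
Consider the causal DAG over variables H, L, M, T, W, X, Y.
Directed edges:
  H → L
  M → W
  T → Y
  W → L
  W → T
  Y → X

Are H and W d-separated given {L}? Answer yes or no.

No — H and W are d-connected given {L}.

Bayes-Ball from H | {L} reaches {M,T,W,X,Y}.
W ∈ reach(H|{L}) ⇒ H ⊥̸ W | {L}.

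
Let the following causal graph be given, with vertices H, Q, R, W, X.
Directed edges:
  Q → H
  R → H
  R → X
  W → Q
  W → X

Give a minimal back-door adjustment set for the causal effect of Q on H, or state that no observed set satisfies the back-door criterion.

desc(Q)\{Q}={H}; candidates ⊆ {R,W,X}.
∅: Q⊥H given ∅ in G with Q→· removed — back-door holds.

Q→H: minimal back-door set ∅.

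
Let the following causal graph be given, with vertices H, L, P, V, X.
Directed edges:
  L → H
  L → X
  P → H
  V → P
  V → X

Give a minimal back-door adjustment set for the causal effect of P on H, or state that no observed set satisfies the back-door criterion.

desc(P)\{P}={H}; candidates ⊆ {L,V,X}.
∅: P⊥H given ∅ in G with P→· removed — back-door holds.

P→H: minimal back-door set ∅.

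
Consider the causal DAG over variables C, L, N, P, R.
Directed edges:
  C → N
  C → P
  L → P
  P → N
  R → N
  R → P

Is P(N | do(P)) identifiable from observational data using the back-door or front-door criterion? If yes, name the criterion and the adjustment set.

desc(P)\{P}={N}; candidates ⊆ {C,L,R}.
size 0: {}; under {} P still reaches {C,L,N,R} ∋ N.
size 1: {C}, {L}, {R}; under {C} P still reaches {L,N,R} ∋ N.
{C,R}: P⊥N given {C,R} in G with P→· removed — back-door holds.
P(N|do(P)) = Σ_{C,R} P(N|P,C,R)·P(C,R).

P(N|do(P)): backdoor, adjust for {C, R}.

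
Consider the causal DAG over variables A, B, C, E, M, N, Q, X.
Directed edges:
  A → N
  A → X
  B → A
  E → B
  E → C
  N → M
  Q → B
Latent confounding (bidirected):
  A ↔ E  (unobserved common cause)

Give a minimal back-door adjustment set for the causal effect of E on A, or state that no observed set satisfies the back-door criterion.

E→A: no observed back-door set.

desc(E)\{E}={A,B,C,M,N,X}; candidates ⊆ {Q}.
E↔A: latent back-door arc(s) into E.
size 0: {}; under {} E still reaches {A,M,N,X} ∋ A.
size 1: {Q}; under {Q} E still reaches {A,M,N,X} ∋ A.
E↔A cannot be blocked by any observed set — no back-door set.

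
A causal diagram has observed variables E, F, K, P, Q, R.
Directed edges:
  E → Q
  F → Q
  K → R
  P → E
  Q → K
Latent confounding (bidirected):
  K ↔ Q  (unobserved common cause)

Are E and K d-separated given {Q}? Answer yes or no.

No — E and K are d-connected given {Q}.

Bayes-Ball from E | {Q} reaches {F,K,P,R}.
K ∈ reach(E|{Q}) ⇒ E ⊥̸ K | {Q}.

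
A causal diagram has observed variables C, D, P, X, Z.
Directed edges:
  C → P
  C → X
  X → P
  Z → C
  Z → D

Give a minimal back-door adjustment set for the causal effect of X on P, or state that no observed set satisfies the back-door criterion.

desc(X)\{X}={P}; candidates ⊆ {C,D,Z}.
size 0: {}; under {} X still reaches {C,D,P,Z} ∋ P.
{C}: X⊥P given {C} in G with X→· removed — back-door holds.

X→P: minimal back-door set {C}.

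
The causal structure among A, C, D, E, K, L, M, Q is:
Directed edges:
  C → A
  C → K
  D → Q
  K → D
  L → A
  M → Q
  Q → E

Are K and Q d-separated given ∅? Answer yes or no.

Bayes-Ball from K | ∅ reaches {A,C,D,E,Q}.
Q ∈ reach(K|∅) ⇒ K ⊥̸ Q | ∅.

No — K and Q are d-connected given ∅.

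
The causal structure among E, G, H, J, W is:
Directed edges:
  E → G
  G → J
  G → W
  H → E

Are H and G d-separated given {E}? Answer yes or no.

Yes — H ⊥ G | {E}.

Bayes-Ball from H | {E} reaches ∅.
G ∉ reach(H|{E}) ⇒ H ⊥ G | {E}.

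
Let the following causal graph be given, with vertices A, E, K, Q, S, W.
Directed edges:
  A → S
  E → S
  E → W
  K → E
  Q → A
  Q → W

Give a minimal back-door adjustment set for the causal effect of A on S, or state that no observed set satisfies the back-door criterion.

desc(A)\{A}={S}; candidates ⊆ {E,K,Q,W}.
∅: A⊥S given ∅ in G with A→· removed — back-door holds.

A→S: minimal back-door set ∅.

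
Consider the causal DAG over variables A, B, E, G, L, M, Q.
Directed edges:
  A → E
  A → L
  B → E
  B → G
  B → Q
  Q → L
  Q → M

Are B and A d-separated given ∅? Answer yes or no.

Bayes-Ball from B | ∅ reaches {E,G,L,M,Q}.
A ∉ reach(B|∅) ⇒ B ⊥ A | ∅.

Yes — B ⊥ A | ∅.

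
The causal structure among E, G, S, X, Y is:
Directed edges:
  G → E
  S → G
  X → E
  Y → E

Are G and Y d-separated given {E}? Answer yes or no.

No — G and Y are d-connected given {E}.

Bayes-Ball from G | {E} reaches {S,X,Y}.
Y ∈ reach(G|{E}) ⇒ G ⊥̸ Y | {E}.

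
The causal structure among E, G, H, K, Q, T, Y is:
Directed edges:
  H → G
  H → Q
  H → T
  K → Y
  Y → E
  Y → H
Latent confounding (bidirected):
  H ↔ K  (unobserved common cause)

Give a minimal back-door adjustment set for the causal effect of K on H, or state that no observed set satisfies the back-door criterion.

K→H: no observed back-door set.

desc(K)\{K}={E,G,H,Q,T,Y}; candidates ⊆ {—}.
K↔H: latent back-door arc(s) into K.
size 0: {}; under {} K still reaches {G,H,Q,T} ∋ H.
K↔H cannot be blocked by any observed set — no back-door set.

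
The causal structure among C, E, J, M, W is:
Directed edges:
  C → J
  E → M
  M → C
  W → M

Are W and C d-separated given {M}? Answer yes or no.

Bayes-Ball from W | {M} reaches {E}.
C ∉ reach(W|{M}) ⇒ W ⊥ C | {M}.

Yes — W ⊥ C | {M}.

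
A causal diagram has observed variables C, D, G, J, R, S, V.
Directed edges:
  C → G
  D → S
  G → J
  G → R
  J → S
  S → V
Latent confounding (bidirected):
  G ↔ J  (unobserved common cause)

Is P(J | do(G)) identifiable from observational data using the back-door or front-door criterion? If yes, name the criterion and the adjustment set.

P(J|do(G)): not identifiable (no BD/FD set).

desc(G)\{G}={J,R,S,V}; candidates ⊆ {C,D}.
G↔J: latent back-door arc(s) into G.
size 0: {}; under {} G still reaches {C,J,S,V} ∋ J.
size 1: {C}, {D}; under {C} G still reaches {J,S,V} ∋ J.
size 2: {C,D}; under {C,D} G still reaches {J,S,V} ∋ J.
G↔J cannot be blocked by any observed set — no back-door set.
No mediator lies on a directed G→…→J path.
Neither criterion identifies P(J|do(G)) in this graph.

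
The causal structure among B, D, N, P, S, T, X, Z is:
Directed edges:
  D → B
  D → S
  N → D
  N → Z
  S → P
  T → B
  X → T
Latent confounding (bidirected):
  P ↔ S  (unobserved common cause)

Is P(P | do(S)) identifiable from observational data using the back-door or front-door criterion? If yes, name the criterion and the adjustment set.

P(P|do(S)): not identifiable (no BD/FD set).

desc(S)\{S}={P}; candidates ⊆ {B,D,N,T,X,Z}.
S↔P: latent back-door arc(s) into S.
size 0: {}; under {} S still reaches {B,D,N,P,Z} ∋ P.
size 1: {B}, {D}, {N} …(+3); under {B} S still reaches {D,N,P,T,X,Z} ∋ P.
size 2: {B,D}, {B,N}, {B,T} …(+12); under {B,D} S still reaches {P} ∋ P.
S↔P cannot be blocked by any observed set — no back-door set.
No mediator lies on a directed S→…→P path.
Neither criterion identifies P(P|do(S)) in this graph.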